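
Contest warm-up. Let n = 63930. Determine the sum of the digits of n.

21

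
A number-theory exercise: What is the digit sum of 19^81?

523

19^81 = 37935138777825626081921793537883175111660882975396868589425211875005368072659738180509867983917766065619
Sum of its 104 digits: 523.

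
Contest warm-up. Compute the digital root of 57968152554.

3

5+7+9+6+8+1+5+2+5+5+4 = 57
5+7 = 12
1+2 = 3
(Equivalently, 57968152554 mod 9 = 3.)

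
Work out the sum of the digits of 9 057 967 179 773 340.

84

9+0+5+7+9+6+7+1+7+9+7+7+3+3+4+0 = 84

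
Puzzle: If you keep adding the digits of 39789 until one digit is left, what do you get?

3+9+7+8+9 = 36
3+6 = 9

9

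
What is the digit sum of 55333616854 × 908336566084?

88

55333616854 × 908336566084 = 50261547522170107179736
Sum of its 23 digits: 88.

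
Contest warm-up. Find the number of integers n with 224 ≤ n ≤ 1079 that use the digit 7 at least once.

The integers in [224, 1079] that use the digit 7 at least once: 227, 237, 247, 257, 267, 270, …, 1078, 1079.
248 qualify.

248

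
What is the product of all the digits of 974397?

47628

9×7×4×3×9×7 = 47628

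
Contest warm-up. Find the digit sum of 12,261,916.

28

1+2+2+6+1+9+1+6 = 28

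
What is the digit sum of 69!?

351

69! = 171122452428141311372468338881272839092270544893520369393648040923257279754140647424000000000000000
Sum of its 99 digits: 351.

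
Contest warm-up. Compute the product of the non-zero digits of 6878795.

846720

6×8×7×8×7×9×5 = 846720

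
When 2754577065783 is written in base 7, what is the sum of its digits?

39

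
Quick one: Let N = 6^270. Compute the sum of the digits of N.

900

6^270 = 1261355785649605450953269950610783018129138694424659225125273441664007026570646175247253665812044529347450305838306191144756655714205701221277548160720275156790268272806691507315405244553283758594270496057982976
Sum of its 211 digits: 900.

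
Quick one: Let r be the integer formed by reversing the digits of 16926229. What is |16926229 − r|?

Reverse of 16926229 is 92262961.
|16926229 − 92262961| = 75336732

75336732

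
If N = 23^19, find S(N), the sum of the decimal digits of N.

122

23^19 = 74615470927590710561908487
Sum of its 26 digits: 122.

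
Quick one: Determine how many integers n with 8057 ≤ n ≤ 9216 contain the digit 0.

344

The integers in [8057, 9216] that contain the digit 0: 8057, 8058, 8059, 8060, 8061, 8062, …, 9209, 9210.
344 qualify.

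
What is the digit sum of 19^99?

541

19^99 = 3950085484118525497024052097529573238897049443942607252543835470215867415609371393307890303310063934009000876624970111349493579
Sum of its 127 digits: 541.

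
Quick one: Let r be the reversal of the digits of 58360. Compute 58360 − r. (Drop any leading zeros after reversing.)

51975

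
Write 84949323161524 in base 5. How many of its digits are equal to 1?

84949323161524 in base 5 is 42113302203212132044.
The digit 1 appears 4 times.

4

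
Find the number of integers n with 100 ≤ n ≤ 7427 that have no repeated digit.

The integers in [100, 7427] that have no repeated digit: 102, 103, 104, 105, 106, 107, …, 7425, 7426.
3915 qualify.

3915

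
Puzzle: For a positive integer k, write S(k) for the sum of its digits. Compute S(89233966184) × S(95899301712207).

3717

S(89233966184) = 8+9+2+3+3+9+6+6+1+8+4 = 59.
S(95899301712207) = 9+5+8+9+9+3+0+1+7+1+2+2+0+7 = 63.
59 · 63 = 3717.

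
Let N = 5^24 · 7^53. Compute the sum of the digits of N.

5^24 · 7^53 = 36768526412729165929004916954957826542447710454463958740234375
Sum of its 62 digits: 292.

292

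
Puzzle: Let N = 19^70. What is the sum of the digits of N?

19^70 = 325650737981196211817040643482760123711113829069928887581850461693742906986845870061444601
Sum of its 90 digits: 397.

397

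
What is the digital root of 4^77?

7

The digital root of n equals n mod 9 (or 9 when 9 | n), so we need 4^77 mod 9.
4^77 ≡ 7 (mod 9), so the digital root is 7.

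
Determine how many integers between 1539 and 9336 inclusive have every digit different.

3977

The integers in [1539, 9336] that have every digit different: 1539, 1540, 1542, 1543, 1546, 1547, …, 9327, 9328.
3977 qualify.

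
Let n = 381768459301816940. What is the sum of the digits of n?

83

3+8+1+7+6+8+4+5+9+3+0+1+8+1+6+9+4+0 = 83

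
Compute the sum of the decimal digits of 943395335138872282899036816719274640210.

178

9+4+3+3+9+5+3+3+5+1+3+8+8+7+2+2+8+2+8+9+9+0+3+6+8+1+6+7+1+9+2+7+4+6+4+0+2+1+0 = 178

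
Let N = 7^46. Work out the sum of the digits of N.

7^46 = 749048330965186233494494102694564493649
Sum of its 39 digits: 187.

187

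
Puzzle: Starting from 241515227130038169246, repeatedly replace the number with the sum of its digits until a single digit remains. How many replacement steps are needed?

2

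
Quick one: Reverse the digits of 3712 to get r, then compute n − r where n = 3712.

Reverse of 3712 is 2173.
3712 − 2173 = 1539

1539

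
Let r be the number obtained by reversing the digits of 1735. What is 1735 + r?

Reverse of 1735 is 5371.
1735 + 5371 = 7106

7106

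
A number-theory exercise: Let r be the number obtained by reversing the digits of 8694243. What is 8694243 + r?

12119211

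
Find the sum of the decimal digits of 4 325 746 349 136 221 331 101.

71

4+3+2+5+7+4+6+3+4+9+1+3+6+2+2+1+3+3+1+1+0+1 = 71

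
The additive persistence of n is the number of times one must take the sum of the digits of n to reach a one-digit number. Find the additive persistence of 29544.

2

29544 → 24 → 6 (2 steps)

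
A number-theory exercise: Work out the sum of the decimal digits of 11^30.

11^30 = 17449402268886407318558803753801
Sum of its 32 digits: 145.

145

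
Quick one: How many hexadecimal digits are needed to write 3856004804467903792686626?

21

3856004804467903792686626 in base 16 is 3308A70765A83BE542622, which has 21 digits.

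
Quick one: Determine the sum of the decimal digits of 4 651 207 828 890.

60

4+6+5+1+2+0+7+8+2+8+8+9+0 = 60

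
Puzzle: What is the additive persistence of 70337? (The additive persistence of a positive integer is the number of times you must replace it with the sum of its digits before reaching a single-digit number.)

70337 → 20 → 2 (2 steps)

2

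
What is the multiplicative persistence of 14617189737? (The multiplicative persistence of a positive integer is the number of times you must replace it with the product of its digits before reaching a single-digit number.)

14617189737 → 1778112 → 784 → 224 → 16 → 6 (5 steps)

5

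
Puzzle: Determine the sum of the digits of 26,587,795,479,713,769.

102

2+6+5+8+7+7+9+5+4+7+9+7+1+3+7+6+9 = 102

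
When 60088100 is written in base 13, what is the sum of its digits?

60088100 in base 13 is C5AB0B7.
Digit sum: 12+5+10+11+0+11+7 = 56.

56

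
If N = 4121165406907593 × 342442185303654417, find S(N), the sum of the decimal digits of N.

153

4121165406907593 × 342442185303654417 = 1411260887939260319005797925288281
Sum of its 34 digits: 153.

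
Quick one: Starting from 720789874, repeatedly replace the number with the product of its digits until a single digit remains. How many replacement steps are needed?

1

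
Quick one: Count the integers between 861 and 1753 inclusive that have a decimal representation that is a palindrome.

21

The integers in [861, 1753] that have a decimal representation that is a palindrome: 868, 878, 888, 898, 909, 919, …, 1551, 1661.
21 qualify.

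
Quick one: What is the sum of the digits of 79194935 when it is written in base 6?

79194935 in base 6 is 11505231115.
Digit sum: 1+1+5+0+5+2+3+1+1+1+5 = 25.

25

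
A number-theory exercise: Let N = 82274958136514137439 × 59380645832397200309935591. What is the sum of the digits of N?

236

82274958136514137439 × 59380645832397200309935591 = 4885540149979652341197991694179538667011691449
Sum of its 46 digits: 236.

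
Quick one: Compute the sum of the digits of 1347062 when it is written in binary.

12

1347062 in base 2 is 101001000110111110110.
Digit sum: 1+0+1+0+0+1+0+0+0+1+1+0+1+1+1+1+1+0+1+1+0 = 12.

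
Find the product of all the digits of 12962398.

1×2×9×6×2×3×9×8 = 46656

46656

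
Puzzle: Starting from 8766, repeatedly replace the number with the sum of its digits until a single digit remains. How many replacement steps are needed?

8766 → 27 → 9 (2 steps)

2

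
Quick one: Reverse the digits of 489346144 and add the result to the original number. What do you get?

Reverse of 489346144 is 441643984.
489346144 + 441643984 = 930990128

930990128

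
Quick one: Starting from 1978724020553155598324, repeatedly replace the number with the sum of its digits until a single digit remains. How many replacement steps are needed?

1978724020553155598324 → 95 → 14 → 5 (3 steps)

3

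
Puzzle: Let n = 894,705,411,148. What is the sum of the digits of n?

8+9+4+7+0+5+4+1+1+1+4+8 = 52

52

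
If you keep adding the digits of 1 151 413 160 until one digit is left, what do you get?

5

1+1+5+1+4+1+3+1+6+0 = 23
2+3 = 5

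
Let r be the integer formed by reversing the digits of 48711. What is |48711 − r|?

36927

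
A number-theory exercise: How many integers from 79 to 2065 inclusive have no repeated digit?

1203

The integers in [79, 2065] that have no repeated digit: 79, 80, 81, 82, 83, 84, …, 2064, 2065.
1203 qualify.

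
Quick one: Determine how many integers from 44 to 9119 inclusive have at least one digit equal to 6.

The integers in [44, 9119] that have at least one digit equal to 6: 46, 56, 60, 61, 62, 63, …, 9106, 9116.
3185 qualify.

3185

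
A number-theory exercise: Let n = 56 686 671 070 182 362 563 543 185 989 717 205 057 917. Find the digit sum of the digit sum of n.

11

First digit sum: 191.
1+9+1 = 11.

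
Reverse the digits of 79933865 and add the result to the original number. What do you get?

136767862

Reverse of 79933865 is 56833997.
79933865 + 56833997 = 136767862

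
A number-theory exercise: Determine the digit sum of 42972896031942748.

4+2+9+7+2+8+9+6+0+3+1+9+4+2+7+4+8 = 85

85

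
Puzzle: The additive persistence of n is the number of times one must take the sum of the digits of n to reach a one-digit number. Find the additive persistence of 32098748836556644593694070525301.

32098748836556644593694070525301 → 147 → 12 → 3 (3 steps)

3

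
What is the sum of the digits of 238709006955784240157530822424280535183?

157

2+3+8+7+0+9+0+0+6+9+5+5+7+8+4+2+4+0+1+5+7+5+3+0+8+2+2+4+2+4+2+8+0+5+3+5+1+8+3 = 157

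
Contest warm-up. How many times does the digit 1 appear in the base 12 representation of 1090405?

1090405 in base 12 is 447031.
The digit 1 appears 1 time.

1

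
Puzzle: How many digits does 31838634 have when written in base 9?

31838634 in base 9 is 65816350, which has 8 digits.

8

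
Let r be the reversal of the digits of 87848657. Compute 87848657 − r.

Reverse of 87848657 is 75684878.
87848657 − 75684878 = 12163779

12163779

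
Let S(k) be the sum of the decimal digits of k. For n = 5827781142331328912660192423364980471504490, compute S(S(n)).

12

First digit sum: 174.
1+7+4 = 12.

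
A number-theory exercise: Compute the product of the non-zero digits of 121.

2

1×2×1 = 2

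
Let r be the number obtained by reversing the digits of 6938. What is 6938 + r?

Reverse of 6938 is 8396.
6938 + 8396 = 15334

15334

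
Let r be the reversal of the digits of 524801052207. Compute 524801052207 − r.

-177449056218

Reverse of 524801052207 is 702250108425.
524801052207 − 702250108425 = -177449056218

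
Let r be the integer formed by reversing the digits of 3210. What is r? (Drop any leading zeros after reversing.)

123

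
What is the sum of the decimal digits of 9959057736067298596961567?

9+9+5+9+0+5+7+7+3+6+0+6+7+2+9+8+5+9+6+9+6+1+5+6+7 = 146

146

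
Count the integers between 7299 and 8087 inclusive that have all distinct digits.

The integers in [7299, 8087] that have all distinct digits: 7301, 7302, 7304, 7305, 7306, 7308, …, 8076, 8079.
385 qualify.

385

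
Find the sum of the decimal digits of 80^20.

82

80^20 = 115292150460684697600000000000000000000
Sum of its 39 digits: 82.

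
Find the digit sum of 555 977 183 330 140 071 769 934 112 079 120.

130

5+5+5+9+7+7+1+8+3+3+3+0+1+4+0+0+7+1+7+6+9+9+3+4+1+1+2+0+7+9+1+2+0 = 130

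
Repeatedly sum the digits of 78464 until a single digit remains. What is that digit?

7+8+4+6+4 = 29
2+9 = 11
1+1 = 2

2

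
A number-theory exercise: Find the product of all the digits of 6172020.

6×1×7×2×0×2×0 = 0

0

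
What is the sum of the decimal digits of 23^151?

23^151 = 41773728389808854414872132941545508201344277054875430267528136780644386624470035060837725798055037712000512432270661957442167153861571944682424430021122117042444985808776878883812066858043561963552456746727
Sum of its 206 digits: 887.

887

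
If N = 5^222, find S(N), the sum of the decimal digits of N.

5^222 = 148368246027496855429269410461905580534702591150311640098121562356703253603825174359892483308928337501453556765440046361081982695395709015429019927978515625
Sum of its 156 digits: 676.

676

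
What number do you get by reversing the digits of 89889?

Reversing 89889 gives 98898.

98898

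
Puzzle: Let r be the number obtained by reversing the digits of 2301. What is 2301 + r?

3333

Reverse of 2301 is 1032.
2301 + 1032 = 3333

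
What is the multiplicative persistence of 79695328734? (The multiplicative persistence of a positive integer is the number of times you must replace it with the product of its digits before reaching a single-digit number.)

2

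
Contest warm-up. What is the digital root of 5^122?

7

The digital root of n equals n mod 9 (or 9 when 9 | n), so we need 5^122 mod 9.
5^122 ≡ 7 (mod 9), so the digital root is 7.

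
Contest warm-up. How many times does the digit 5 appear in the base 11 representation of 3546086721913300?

1

3546086721913300 in base 11 is 93798AA2A259024.
The digit 5 appears 1 time.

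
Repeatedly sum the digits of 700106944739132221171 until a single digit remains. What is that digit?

7

7+0+0+1+0+6+9+4+4+7+3+9+1+3+2+2+2+1+1+7+1 = 70
7+0 = 7
(Equivalently, 700106944739132221171 mod 9 = 7.)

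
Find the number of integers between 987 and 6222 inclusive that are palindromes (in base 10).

54

The integers in [987, 6222] that are palindromes (in base 10): 989, 999, 1001, 1111, 1221, 1331, …, 6006, 6116.
54 qualify.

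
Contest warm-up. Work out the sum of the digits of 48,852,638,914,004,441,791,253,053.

106

4+8+8+5+2+6+3+8+9+1+4+0+0+4+4+4+1+7+9+1+2+5+3+0+5+3 = 106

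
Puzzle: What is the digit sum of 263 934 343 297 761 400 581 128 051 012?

107

2+6+3+9+3+4+3+4+3+2+9+7+7+6+1+4+0+0+5+8+1+1+2+8+0+5+1+0+1+2 = 107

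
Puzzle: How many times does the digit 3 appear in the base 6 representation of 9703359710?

1

9703359710 in base 6 is 4242504401342.
The digit 3 appears 1 time.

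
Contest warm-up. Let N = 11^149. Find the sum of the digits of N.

11^149 = 147065257797835450856679489975406774841743117356547907957433757668757846319908116868184570348461004055878166502291064937838601987844379505473968800080288091
Sum of its 156 digits: 770.

770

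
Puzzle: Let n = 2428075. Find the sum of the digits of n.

2+4+2+8+0+7+5 = 28

28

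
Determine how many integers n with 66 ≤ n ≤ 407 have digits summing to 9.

The integers in [66, 407] that have digits summing to 9: 72, 81, 90, 108, 117, 126, …, 360, 405.
28 qualify.

28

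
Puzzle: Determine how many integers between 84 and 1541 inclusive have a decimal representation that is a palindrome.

The integers in [84, 1541] that have a decimal representation that is a palindrome: 88, 99, 101, 111, 121, 131, …, 1331, 1441.
97 qualify.

97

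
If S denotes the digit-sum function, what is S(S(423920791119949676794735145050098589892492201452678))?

13

First digit sum: 247.
2+4+7 = 13.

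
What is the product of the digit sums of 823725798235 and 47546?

1586

S(823725798235) = 8+2+3+7+2+5+7+9+8+2+3+5 = 61.
S(47546) = 4+7+5+4+6 = 26.
61 · 26 = 1586.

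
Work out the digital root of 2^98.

4

The digital root of n equals n mod 9 (or 9 when 9 | n), so we need 2^98 mod 9.
2^98 ≡ 4 (mod 9), so the digital root is 4.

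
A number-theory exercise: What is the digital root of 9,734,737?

4

9+7+3+4+7+3+7 = 40
4+0 = 4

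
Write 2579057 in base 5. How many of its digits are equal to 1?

4

2579057 in base 5 is 1130012212.
The digit 1 appears 4 times.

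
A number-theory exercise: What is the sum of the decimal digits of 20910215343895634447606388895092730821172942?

2+0+9+1+0+2+1+5+3+4+3+8+9+5+6+3+4+4+4+7+6+0+6+3+8+8+8+9+5+0+9+2+7+3+0+8+2+1+1+7+2+9+4+2 = 190

190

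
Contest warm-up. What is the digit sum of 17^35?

215

17^35 = 11633549665058175578832094238737833478284593
Sum of its 44 digits: 215.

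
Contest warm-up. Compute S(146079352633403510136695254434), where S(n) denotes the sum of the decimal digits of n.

114

1+4+6+0+7+9+3+5+2+6+3+3+4+0+3+5+1+0+1+3+6+6+9+5+2+5+4+4+3+4 = 114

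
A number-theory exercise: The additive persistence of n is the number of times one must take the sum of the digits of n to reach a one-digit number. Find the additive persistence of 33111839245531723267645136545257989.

33111839245531723267645136545257989 → 155 → 11 → 2 (3 steps)

3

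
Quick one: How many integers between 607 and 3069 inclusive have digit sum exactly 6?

40

The integers in [607, 3069] that have digit sum exactly 6: 1005, 1014, 1023, 1032, 1041, 1050, …, 3021, 3030.
40 qualify.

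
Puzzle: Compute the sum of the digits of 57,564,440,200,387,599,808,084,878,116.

137

5+7+5+6+4+4+4+0+2+0+0+3+8+7+5+9+9+8+0+8+0+8+4+8+7+8+1+1+6 = 137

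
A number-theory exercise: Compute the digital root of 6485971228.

6+4+8+5+9+7+1+2+2+8 = 52
5+2 = 7
(Equivalently, 6485971228 mod 9 = 7.)

7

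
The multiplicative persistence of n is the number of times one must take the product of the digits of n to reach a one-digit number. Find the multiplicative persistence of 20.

20 → 0 (1 step)

1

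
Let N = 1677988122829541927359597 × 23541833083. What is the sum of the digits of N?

157

1677988122829541927359597 × 23541833083 = 39502916302909577715249743492147551
Sum of its 35 digits: 157.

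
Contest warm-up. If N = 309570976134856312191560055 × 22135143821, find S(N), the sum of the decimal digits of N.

177

309570976134856312191560055 × 22135143821 = 6852398079552403161529857519783670155
Sum of its 37 digits: 177.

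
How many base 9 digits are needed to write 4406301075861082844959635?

26

4406301075861082844959635 in base 9 is 61213877205835625145210870, which has 26 digits.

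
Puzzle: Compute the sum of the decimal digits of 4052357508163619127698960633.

125

4+0+5+2+3+5+7+5+0+8+1+6+3+6+1+9+1+2+7+6+9+8+9+6+0+6+3+3 = 125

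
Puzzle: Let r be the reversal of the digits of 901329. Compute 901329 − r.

-21780

Reverse of 901329 is 923109.
901329 − 923109 = -21780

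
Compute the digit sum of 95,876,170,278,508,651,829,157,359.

9+5+8+7+6+1+7+0+2+7+8+5+0+8+6+5+1+8+2+9+1+5+7+3+5+9 = 134

134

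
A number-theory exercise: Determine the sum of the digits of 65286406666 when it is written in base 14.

65286406666 in base 14 is 32349CA37C.
Digit sum: 3+2+3+4+9+12+10+3+7+12 = 65.

65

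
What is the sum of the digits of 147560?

1+4+7+5+6+0 = 23

23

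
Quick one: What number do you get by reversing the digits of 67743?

34776

Reversing 67743 gives 34776.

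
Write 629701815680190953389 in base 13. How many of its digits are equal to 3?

4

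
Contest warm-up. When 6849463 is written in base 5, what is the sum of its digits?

23

6849463 in base 5 is 3223140323.
Digit sum: 3+2+2+3+1+4+0+3+2+3 = 23.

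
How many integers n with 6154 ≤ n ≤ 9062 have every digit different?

1462

The integers in [6154, 9062] that have every digit different: 6154, 6157, 6158, 6159, 6170, 6172, …, 9061, 9062.
1462 qualify.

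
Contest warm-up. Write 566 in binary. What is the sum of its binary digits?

5

566 in base 2 is 1000110110.
Digit sum: 1+0+0+0+1+1+0+1+1+0 = 5.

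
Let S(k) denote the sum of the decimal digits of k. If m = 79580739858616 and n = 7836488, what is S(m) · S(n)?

3608

S(79580739858616) = 7+9+5+8+0+7+3+9+8+5+8+6+1+6 = 82.
S(7836488) = 7+8+3+6+4+8+8 = 44.
82 · 44 = 3608.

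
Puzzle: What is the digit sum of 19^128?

19^128 = 47913833785768504931539100806813606725215752967902333327106257800233702202700834294096866349571611959343693375577669086602318905371571733409819659324637792472240641
Sum of its 164 digits: 721.

721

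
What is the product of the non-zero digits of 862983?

8×6×2×9×8×3 = 20736

20736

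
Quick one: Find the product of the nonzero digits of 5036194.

3240

5×3×6×1×9×4 = 3240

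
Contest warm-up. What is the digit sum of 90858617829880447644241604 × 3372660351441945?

90858617829880447644241604 × 3372660351441945 = 306435257941653960696691525709577359679780
Sum of its 42 digits: 216.

216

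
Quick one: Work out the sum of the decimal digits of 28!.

90

28! = 304888344611713860501504000000
Sum of its 30 digits: 90.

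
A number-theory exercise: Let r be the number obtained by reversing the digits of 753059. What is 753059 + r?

1703416

Reverse of 753059 is 950357.
753059 + 950357 = 1703416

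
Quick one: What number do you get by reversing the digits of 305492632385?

Reversing 305492632385 gives 583236294503.

583236294503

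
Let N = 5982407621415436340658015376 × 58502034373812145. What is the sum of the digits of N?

166

5982407621415436340658015376 × 58502034373812145 = 349983016306201610151662992511598223145541520
Sum of its 45 digits: 166.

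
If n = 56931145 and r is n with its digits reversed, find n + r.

111045110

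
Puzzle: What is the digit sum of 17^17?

98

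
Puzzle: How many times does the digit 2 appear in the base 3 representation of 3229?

3229 in base 3 is 11102121.
The digit 2 appears 2 times.

2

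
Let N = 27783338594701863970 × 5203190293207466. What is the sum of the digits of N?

27783338594701863970 × 5203190293207466 = 144561997688849097962598860120400020
Sum of its 36 digits: 167.

167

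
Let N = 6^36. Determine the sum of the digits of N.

6^36 = 10314424798490535546171949056
Sum of its 29 digits: 126.

126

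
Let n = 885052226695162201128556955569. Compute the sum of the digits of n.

136

8+8+5+0+5+2+2+2+6+6+9+5+1+6+2+2+0+1+1+2+8+5+5+6+9+5+5+5+6+9 = 136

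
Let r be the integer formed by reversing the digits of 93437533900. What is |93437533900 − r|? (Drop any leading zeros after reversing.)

Reverse of 93437533900 is 933573439.
|93437533900 − 933573439| = 92503960461

92503960461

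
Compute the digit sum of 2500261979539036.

67

2+5+0+0+2+6+1+9+7+9+5+3+9+0+3+6 = 67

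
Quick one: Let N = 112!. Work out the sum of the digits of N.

765

112! = 197450685722107402353682037275992488341277868034975337796656295094902858969771811440894224355027779366597957338237853638272334919686385621811850780464277094400000000000000000000000000
Sum of its 183 digits: 765.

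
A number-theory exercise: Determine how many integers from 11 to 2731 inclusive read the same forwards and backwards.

116

The integers in [11, 2731] that read the same forwards and backwards: 11, 22, 33, 44, 55, 66, …, 2552, 2662.
116 qualify.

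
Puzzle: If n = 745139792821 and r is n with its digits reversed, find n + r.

873437724368

Reverse of 745139792821 is 128297931547.
745139792821 + 128297931547 = 873437724368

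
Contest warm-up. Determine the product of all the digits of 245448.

5120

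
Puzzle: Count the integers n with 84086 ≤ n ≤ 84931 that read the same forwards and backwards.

The integers in [84086, 84931] that read the same forwards and backwards: 84148, 84248, 84348, 84448, 84548, 84648, 84748, 84848.
8 qualify.

8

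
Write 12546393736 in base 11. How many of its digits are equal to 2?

12546393736 in base 11 is 5359126348.
The digit 2 appears 1 time.

1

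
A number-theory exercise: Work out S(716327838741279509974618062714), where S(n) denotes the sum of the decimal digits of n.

7+1+6+3+2+7+8+3+8+7+4+1+2+7+9+5+0+9+9+7+4+6+1+8+0+6+2+7+1+4 = 144

144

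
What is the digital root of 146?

2

1+4+6 = 11
1+1 = 2
(Equivalently, 146 mod 9 = 2.)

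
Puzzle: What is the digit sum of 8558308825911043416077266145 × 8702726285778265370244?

240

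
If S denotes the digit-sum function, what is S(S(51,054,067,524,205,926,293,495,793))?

6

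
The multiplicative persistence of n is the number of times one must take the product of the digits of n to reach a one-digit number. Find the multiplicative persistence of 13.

13 → 3 (1 step)

1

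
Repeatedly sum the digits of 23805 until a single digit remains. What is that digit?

9

2+3+8+0+5 = 18
1+8 = 9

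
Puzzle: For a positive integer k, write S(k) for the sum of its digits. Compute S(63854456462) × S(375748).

S(63854456462) = 6+3+8+5+4+4+5+6+4+6+2 = 53.
S(375748) = 3+7+5+7+4+8 = 34.
53 · 34 = 1802.

1802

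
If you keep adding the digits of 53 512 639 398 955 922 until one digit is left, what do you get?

5

5+3+5+1+2+6+3+9+3+9+8+9+5+5+9+2+2 = 86
8+6 = 14
1+4 = 5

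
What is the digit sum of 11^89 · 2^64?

539

11^89 · 2^64 = 8909815307145181438982478424382726446947696342339088274127814508836385641486302539470198890181393076048894099456
Sum of its 112 digits: 539.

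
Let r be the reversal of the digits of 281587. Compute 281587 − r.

-503595

Reverse of 281587 is 785182.
281587 − 785182 = -503595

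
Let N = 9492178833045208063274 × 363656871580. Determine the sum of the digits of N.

128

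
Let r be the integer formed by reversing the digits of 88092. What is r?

29088

Reversing 88092 gives 29088.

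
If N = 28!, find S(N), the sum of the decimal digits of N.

28! = 304888344611713860501504000000
Sum of its 30 digits: 90.

90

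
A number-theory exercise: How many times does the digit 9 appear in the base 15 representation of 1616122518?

1616122518 in base 15 is 96D361B3.
The digit 9 appears 1 time.

1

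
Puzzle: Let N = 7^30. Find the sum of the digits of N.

118

7^30 = 22539340290692258087863249
Sum of its 26 digits: 118.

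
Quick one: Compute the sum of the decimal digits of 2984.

23

2+9+8+4 = 23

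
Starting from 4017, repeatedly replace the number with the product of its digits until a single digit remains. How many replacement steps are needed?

1

4017 → 0 (1 step)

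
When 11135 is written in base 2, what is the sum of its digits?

11

11135 in base 2 is 10101101111111.
Digit sum: 1+0+1+0+1+1+0+1+1+1+1+1+1+1 = 11.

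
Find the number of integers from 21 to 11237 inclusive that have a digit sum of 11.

The integers in [21, 11237] that have a digit sum of 11: 29, 38, 47, 56, 65, 74, …, 11225, 11234.
434 qualify.

434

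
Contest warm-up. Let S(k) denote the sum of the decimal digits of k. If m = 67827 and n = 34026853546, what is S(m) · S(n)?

1380

S(67827) = 6+7+8+2+7 = 30.
S(34026853546) = 3+4+0+2+6+8+5+3+5+4+6 = 46.
30 · 46 = 1380.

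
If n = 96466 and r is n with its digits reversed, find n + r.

Reverse of 96466 is 66469.
96466 + 66469 = 162935

162935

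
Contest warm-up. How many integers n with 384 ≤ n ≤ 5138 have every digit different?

2537

The integers in [384, 5138] that have every digit different: 384, 385, 386, 387, 389, 390, …, 5137, 5138.
2537 qualify.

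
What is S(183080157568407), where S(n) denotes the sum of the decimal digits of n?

1+8+3+0+8+0+1+5+7+5+6+8+4+0+7 = 63

63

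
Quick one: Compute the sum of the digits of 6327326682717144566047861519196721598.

175

6+3+2+7+3+2+6+6+8+2+7+1+7+1+4+4+5+6+6+0+4+7+8+6+1+5+1+9+1+9+6+7+2+1+5+9+8 = 175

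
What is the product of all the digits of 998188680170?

0

9×9×8×1×8×8×6×8×0×1×7×0 = 0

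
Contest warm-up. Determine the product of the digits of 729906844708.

0

7×2×9×9×0×6×8×4×4×7×0×8 = 0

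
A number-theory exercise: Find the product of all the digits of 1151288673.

80640

1×1×5×1×2×8×8×6×7×3 = 80640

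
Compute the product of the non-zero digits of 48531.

480

4×8×5×3×1 = 480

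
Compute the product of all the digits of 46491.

864

4×6×4×9×1 = 864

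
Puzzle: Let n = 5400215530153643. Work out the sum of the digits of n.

5+4+0+0+2+1+5+5+3+0+1+5+3+6+4+3 = 47

47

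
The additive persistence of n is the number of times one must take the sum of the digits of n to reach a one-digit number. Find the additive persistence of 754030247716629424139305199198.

754030247716629424139305199198 → 131 → 5 (2 steps)

2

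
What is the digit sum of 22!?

72

22! = 1124000727777607680000
Sum of its 22 digits: 72.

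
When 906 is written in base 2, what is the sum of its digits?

5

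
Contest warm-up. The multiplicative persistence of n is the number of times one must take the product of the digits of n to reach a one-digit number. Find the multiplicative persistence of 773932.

773932 → 7938 → 1512 → 10 → 0 (4 steps)

4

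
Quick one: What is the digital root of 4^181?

4

The digital root of n equals n mod 9 (or 9 when 9 | n), so we need 4^181 mod 9.
4^181 ≡ 4 (mod 9), so the digital root is 4.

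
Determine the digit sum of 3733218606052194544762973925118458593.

3+7+3+3+2+1+8+6+0+6+0+5+2+1+9+4+5+4+4+7+6+2+9+7+3+9+2+5+1+1+8+4+5+8+5+9+3 = 167

167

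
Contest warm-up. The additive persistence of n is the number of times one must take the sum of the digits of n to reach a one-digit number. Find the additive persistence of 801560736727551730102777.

801560736727551730102777 → 97 → 16 → 7 (3 steps)

3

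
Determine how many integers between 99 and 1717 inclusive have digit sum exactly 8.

72

The integers in [99, 1717] that have digit sum exactly 8: 107, 116, 125, 134, 143, 152, …, 1610, 1700.
72 qualify.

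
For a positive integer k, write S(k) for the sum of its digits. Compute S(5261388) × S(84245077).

1221

S(5261388) = 5+2+6+1+3+8+8 = 33.
S(84245077) = 8+4+2+4+5+0+7+7 = 37.
33 · 37 = 1221.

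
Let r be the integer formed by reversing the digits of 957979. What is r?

979759

Reversing 957979 gives 979759.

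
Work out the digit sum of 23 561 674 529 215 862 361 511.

91

2+3+5+6+1+6+7+4+5+2+9+2+1+5+8+6+2+3+6+1+5+1+1 = 91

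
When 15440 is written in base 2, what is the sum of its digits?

15440 in base 2 is 11110001010000.
Digit sum: 1+1+1+1+0+0+0+1+0+1+0+0+0+0 = 6.

6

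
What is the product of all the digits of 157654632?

151200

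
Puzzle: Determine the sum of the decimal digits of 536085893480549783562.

108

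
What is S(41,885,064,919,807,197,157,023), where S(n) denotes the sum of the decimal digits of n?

4+1+8+8+5+0+6+4+9+1+9+8+0+7+1+9+7+1+5+7+0+2+3 = 105

105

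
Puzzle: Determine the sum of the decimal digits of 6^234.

819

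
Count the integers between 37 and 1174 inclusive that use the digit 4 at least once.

303

The integers in [37, 1174] that use the digit 4 at least once: 40, 41, 42, 43, 44, 45, …, 1164, 1174.
303 qualify.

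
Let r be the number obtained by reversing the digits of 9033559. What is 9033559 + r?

18586868

Reverse of 9033559 is 9553309.
9033559 + 9553309 = 18586868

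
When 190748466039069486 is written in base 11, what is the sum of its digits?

86

190748466039069486 in base 11 is 41733381178891949.
Digit sum: 4+1+7+3+3+3+8+1+1+7+8+8+9+1+9+4+9 = 86.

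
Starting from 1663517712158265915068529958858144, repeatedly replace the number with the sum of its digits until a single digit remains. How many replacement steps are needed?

1663517712158265915068529958858144 → 163 → 10 → 1 (3 steps)

3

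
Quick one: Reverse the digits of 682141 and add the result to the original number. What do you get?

Reverse of 682141 is 141286.
682141 + 141286 = 823427

823427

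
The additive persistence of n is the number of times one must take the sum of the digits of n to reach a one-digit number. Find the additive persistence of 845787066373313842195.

845787066373313842195 → 100 → 1 (2 steps)

2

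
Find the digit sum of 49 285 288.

4+9+2+8+5+2+8+8 = 46

46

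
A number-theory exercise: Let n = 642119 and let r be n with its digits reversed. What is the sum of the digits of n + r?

Reversal of 642119 is 911246; 642119 + 911246 = 1553365.
Digit sum of 1553365: 1+5+5+3+3+6+5 = 28.

28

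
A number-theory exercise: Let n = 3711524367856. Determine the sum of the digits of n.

3+7+1+1+5+2+4+3+6+7+8+5+6 = 58

58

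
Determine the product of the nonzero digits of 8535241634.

8×5×3×5×2×4×1×6×3×4 = 345600

345600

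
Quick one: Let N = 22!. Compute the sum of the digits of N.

22! = 1124000727777607680000
Sum of its 22 digits: 72.

72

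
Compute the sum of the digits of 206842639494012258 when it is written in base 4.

206842639494012258 in base 4 is 23132312210203203130131311202.
Digit sum: 2+3+1+3+2+3+1+2+2+1+0+2+0+3+2+0+3+1+3+0+1+3+1+3+1+1+2+0+2 = 48.

48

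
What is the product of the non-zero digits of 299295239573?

2×9×9×2×9×5×2×3×9×5×7×3 = 82668600

82668600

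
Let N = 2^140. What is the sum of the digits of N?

202

2^140 = 1393796574908163946345982392040522594123776
Sum of its 43 digits: 202.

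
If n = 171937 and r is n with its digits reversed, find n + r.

911108

Reverse of 171937 is 739171.
171937 + 739171 = 911108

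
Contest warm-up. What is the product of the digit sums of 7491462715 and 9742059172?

S(7491462715) = 7+4+9+1+4+6+2+7+1+5 = 46.
S(9742059172) = 9+7+4+2+0+5+9+1+7+2 = 46.
46 · 46 = 2116.

2116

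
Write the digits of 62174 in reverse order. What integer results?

47126

Reversing 62174 gives 47126.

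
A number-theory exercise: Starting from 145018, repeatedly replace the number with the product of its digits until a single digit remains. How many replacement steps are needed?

145018 → 0 (1 step)

1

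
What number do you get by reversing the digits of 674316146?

641613476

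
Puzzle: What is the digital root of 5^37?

The digital root of n equals n mod 9 (or 9 when 9 | n), so we need 5^37 mod 9.
5^37 ≡ 5 (mod 9), so the digital root is 5.

5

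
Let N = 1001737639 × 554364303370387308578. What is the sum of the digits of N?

110

1001737639 × 554364303370387308578 = 555327588404131525010490167342
Sum of its 30 digits: 110.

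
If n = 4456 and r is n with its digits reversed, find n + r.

Reverse of 4456 is 6544.
4456 + 6544 = 11000

11000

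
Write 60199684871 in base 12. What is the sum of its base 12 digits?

60199684871 in base 12 is B80090471B.
Digit sum: 11+8+0+0+9+0+4+7+1+11 = 51.

51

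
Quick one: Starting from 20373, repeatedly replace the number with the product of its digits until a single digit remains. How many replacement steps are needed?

1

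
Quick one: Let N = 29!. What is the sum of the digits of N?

126

29! = 8841761993739701954543616000000
Sum of its 31 digits: 126.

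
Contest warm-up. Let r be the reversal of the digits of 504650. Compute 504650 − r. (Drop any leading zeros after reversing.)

448245

Reverse of 504650 is 56405.
504650 − 56405 = 448245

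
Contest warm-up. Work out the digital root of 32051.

3+2+0+5+1 = 11
1+1 = 2

2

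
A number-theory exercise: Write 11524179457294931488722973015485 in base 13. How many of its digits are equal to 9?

3

11524179457294931488722973015485 in base 13 is 9881C58105C08199C77B662AC422.
The digit 9 appears 3 times.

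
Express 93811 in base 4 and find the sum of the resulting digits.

93811 in base 4 is 112321303.
Digit sum: 1+1+2+3+2+1+3+0+3 = 16.

16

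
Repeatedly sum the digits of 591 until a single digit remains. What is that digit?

6

5+9+1 = 15
1+5 = 6
(Equivalently, 591 mod 9 = 6.)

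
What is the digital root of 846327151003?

8+4+6+3+2+7+1+5+1+0+0+3 = 40
4+0 = 4

4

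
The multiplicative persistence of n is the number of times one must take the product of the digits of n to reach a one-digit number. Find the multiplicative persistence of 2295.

2

2295 → 180 → 0 (2 steps)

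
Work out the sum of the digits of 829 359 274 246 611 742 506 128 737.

8+2+9+3+5+9+2+7+4+2+4+6+6+1+1+7+4+2+5+0+6+1+2+8+7+3+7 = 121

121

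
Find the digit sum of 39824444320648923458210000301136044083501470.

145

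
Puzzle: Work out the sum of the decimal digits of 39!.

189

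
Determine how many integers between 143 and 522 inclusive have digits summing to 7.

20

The integers in [143, 522] that have digits summing to 7: 151, 160, 205, 214, 223, 232, …, 511, 520.
20 qualify.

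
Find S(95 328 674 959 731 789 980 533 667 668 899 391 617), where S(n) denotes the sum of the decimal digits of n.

222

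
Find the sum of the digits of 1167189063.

1+1+6+7+1+8+9+0+6+3 = 42

42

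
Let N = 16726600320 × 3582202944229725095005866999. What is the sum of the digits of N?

189

16726600320 × 3582202944229725095005866999 = 59918076913257861927637165347350839680
Sum of its 38 digits: 189.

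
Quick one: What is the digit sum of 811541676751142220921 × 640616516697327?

811541676751142220921 × 640616516697327 = 519887002115024851410757082724178167
Sum of its 36 digits: 144.

144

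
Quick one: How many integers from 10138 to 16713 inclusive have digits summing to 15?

449

The integers in [10138, 16713] that have digits summing to 15: 10149, 10158, 10167, 10176, 10185, 10194, …, 16701, 16710.
449 qualify.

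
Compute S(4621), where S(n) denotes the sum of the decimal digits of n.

4+6+2+1 = 13

13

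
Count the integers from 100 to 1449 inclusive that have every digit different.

837

The integers in [100, 1449] that have every digit different: 102, 103, 104, 105, 106, 107, …, 1438, 1439.
837 qualify.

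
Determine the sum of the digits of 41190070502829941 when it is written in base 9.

85

41190070502829941 in base 9 is 242045837576376538.
Digit sum: 2+4+2+0+4+5+8+3+7+5+7+6+3+7+6+5+3+8 = 85.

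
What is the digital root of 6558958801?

6+5+5+8+9+5+8+8+0+1 = 55
5+5 = 10
1+0 = 1
(Equivalently, 6558958801 mod 9 = 1.)

1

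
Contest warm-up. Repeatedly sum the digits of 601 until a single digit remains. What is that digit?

7

6+0+1 = 7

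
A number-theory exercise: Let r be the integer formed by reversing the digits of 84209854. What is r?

45890248

Reversing 84209854 gives 45890248.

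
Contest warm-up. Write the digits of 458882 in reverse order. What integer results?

288854

Reversing 458882 gives 288854.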